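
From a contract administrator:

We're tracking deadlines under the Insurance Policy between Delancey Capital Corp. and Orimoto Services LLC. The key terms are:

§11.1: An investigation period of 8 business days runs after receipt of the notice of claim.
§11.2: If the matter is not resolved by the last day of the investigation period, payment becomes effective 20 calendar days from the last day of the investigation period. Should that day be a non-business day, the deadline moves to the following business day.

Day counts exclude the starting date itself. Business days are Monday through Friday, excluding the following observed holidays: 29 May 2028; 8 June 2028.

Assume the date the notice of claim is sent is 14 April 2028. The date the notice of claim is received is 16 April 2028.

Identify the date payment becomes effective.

The last day of the investigation period: counting 8 business days from Sunday, 16 April 2028 (Apr 17, Apr 18, Apr 19, Apr 20, Apr 21, Apr 24, Apr 25, Apr 26, skipping weekends) reaches Wednesday, 26 April 2028.
The date payment becomes effective: 26 April 2028 + 20 days = 16 May 2028. 16 May 2028 is a Tuesday and is not a listed holiday, so no roll-forward applies.

16 May 2028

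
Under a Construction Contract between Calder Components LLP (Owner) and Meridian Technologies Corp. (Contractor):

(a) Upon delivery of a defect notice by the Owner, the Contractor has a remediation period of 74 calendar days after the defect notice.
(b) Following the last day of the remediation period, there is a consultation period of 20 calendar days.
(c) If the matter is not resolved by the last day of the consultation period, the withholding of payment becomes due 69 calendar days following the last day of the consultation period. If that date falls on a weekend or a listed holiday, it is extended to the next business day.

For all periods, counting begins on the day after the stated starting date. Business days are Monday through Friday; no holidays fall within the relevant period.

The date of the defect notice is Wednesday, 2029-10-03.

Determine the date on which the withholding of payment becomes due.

2030-03-15

Adding 74 calendar days to 2029-10-03 gives 2029-12-16, which is the last day of the remediation period.
Adding 20 calendar days to 2029-12-16 gives 2030-01-05, which is the last day of the consultation period.
The date on which the withholding of payment becomes due: 69 calendar days after 2030-01-05 is 2030-03-15. 2030-03-15 is a Friday, so no roll-forward applies.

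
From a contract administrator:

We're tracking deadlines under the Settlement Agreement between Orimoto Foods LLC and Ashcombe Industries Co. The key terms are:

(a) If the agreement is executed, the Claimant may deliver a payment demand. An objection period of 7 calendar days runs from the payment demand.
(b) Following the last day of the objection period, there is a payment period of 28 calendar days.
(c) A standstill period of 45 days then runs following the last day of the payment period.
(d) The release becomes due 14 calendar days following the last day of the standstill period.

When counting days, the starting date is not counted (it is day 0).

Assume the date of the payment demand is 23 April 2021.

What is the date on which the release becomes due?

26 July 2021

The last day of the objection period: 7 calendar days after 23 April 2021 is 30 April 2021.
Adding 28 calendar days to 30 April 2021 gives 28 May 2021, which is the last day of the payment period.
The last day of the standstill period: 28 May 2021 + 45 days = 12 July 2021.
The date on which the release becomes due: 14 calendar days after 12 July 2021 is 26 July 2021.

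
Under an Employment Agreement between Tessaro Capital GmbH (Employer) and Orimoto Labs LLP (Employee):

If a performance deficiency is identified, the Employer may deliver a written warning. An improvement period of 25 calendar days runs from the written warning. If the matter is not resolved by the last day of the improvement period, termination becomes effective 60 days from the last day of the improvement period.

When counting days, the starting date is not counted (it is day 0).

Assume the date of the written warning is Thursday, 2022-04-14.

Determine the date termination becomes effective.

2022-07-08

The last day of the improvement period: 2022-04-14 + 25 days = 2022-05-09.
The date termination becomes effective: 2022-05-09 + 60 days = 2022-07-08.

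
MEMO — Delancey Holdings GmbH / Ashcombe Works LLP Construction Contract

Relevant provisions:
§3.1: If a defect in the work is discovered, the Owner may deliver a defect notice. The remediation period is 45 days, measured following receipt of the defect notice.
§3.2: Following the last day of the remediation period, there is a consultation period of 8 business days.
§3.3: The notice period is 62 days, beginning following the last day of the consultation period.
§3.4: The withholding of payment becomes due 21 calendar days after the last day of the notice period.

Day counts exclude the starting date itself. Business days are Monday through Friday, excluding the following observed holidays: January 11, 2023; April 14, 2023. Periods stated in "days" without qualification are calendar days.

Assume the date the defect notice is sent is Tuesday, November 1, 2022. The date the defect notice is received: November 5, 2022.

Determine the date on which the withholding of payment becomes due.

The last day of the remediation period: November 5, 2022 + 45 days = December 20, 2022.
The last day of the consultation period: counting 8 business days from Tuesday, December 20, 2022 (Dec 21, Dec 22, Dec 23, Dec 26, Dec 27, Dec 28, Dec 29, Dec 30, skipping weekends) reaches Friday, December 30, 2022.
The last day of the notice period: 62 calendar days after December 30, 2022 is March 2, 2023.
Adding 21 calendar days to March 2, 2023 gives March 23, 2023, which is the date on which the withholding of payment becomes due.

March 23, 2023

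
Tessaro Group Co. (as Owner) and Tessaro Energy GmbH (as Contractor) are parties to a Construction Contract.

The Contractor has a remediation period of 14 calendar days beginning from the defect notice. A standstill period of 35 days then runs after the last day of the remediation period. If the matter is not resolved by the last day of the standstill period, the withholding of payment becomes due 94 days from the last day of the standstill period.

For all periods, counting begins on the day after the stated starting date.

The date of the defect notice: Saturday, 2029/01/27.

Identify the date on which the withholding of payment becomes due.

2029/06/19

The last day of the remediation period: 14 calendar days after 2029/01/27 is 2029/02/10.
The last day of the standstill period: 35 calendar days after 2029/02/10 is 2029/03/17.
The date on which the withholding of payment becomes due: 2029/03/17 + 94 days = 2029/06/19.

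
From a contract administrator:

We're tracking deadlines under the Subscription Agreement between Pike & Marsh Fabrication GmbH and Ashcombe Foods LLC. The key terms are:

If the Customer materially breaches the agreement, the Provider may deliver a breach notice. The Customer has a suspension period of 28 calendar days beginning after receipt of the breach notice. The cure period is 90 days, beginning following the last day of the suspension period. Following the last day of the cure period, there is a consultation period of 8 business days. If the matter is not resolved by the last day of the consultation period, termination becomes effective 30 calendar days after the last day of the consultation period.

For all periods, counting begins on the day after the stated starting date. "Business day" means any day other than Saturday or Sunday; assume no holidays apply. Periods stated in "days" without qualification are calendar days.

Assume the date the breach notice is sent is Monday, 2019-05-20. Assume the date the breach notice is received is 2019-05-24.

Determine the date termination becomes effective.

2019-10-31

The last day of the suspension period: 28 calendar days after 2019-05-24 is 2019-06-21.
Adding 90 calendar days to 2019-06-21 gives 2019-09-19, which is the last day of the cure period.
The last day of the consultation period: counting 8 business days from Thursday, 2019-09-19 (Sep 20, Sep 23, Sep 24, Sep 25, Sep 26, Sep 27, Sep 30, Oct 1, skipping weekends) reaches Tuesday, 2019-10-01.
The date termination becomes effective: 2019-10-01 + 30 days = 2019-10-31.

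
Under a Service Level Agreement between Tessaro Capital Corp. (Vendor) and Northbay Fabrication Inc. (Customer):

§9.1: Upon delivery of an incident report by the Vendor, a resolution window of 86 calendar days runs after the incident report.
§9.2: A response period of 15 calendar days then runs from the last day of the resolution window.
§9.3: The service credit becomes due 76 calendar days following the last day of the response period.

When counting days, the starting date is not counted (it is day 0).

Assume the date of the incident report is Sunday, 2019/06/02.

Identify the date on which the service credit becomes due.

2019/11/26

Adding 86 calendar days to 2019/06/02 gives 2019/08/27, which is the last day of the resolution window.
The last day of the response period: 2019/08/27 + 15 days = 2019/09/11.
The date on which the service credit becomes due: 76 calendar days after 2019/09/11 is 2019/11/26.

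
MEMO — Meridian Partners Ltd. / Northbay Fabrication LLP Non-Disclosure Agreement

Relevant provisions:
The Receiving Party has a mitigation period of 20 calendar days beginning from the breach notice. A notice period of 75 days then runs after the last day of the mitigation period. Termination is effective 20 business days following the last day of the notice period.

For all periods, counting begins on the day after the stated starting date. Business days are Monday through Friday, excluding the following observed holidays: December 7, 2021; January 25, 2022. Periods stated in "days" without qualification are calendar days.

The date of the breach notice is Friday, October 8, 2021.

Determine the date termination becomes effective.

February 9, 2022

Adding 20 calendar days to October 8, 2021 gives October 28, 2021, which is the last day of the mitigation period.
The last day of the notice period: October 28, 2021 + 75 days = January 11, 2022.
The date termination becomes effective: counting 20 business days from Tuesday, January 11, 2022 (Jan 12, Jan 13, Jan 14, Jan 17, …, Feb 7, Feb 8, Feb 9, skipping weekends and the listed holiday on Jan 25) reaches Wednesday, February 9, 2022.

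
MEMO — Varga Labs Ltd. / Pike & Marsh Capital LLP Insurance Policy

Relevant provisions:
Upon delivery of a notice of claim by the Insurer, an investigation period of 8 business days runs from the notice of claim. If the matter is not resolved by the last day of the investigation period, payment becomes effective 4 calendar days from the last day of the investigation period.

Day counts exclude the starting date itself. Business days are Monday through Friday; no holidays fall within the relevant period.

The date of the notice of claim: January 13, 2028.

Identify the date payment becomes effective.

January 29, 2028

The last day of the investigation period: 8 business days after Thursday, January 13, 2028, skipping weekends — Jan 14, Jan 17, Jan 18, Jan 19, Jan 20, Jan 21, Jan 24, Jan 25 — lands on Tuesday, January 25, 2028.
The date payment becomes effective: January 25, 2028 + 4 days = January 29, 2028.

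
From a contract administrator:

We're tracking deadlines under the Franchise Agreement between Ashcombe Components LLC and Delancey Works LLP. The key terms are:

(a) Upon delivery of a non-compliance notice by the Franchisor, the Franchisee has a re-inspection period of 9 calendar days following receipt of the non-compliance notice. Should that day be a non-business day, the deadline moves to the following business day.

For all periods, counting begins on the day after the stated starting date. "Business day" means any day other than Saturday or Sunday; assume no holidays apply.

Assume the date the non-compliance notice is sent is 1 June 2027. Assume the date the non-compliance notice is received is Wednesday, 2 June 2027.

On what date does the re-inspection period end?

The last day of the re-inspection period: 2 June 2027 + 9 days = 11 June 2027. 11 June 2027 is a Friday, so no roll-forward applies.

11 June 2027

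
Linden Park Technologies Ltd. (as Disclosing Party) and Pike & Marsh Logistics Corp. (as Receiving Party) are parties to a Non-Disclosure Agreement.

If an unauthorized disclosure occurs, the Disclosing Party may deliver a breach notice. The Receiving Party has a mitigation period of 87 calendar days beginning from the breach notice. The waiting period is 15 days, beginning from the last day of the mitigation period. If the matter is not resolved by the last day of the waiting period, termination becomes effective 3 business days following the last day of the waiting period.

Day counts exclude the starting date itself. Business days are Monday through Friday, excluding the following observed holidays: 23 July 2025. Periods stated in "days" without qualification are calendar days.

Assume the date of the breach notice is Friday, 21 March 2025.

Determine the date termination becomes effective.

Adding 87 calendar days to 21 March 2025 gives 16 June 2025, which is the last day of the mitigation period.
The last day of the waiting period: 16 June 2025 + 15 days = 1 July 2025.
The date termination becomes effective: 3 business days after Tuesday, 1 July 2025, skipping weekends — Jul 2, Jul 3, Jul 4 — lands on Friday, 4 July 2025.

4 July 2025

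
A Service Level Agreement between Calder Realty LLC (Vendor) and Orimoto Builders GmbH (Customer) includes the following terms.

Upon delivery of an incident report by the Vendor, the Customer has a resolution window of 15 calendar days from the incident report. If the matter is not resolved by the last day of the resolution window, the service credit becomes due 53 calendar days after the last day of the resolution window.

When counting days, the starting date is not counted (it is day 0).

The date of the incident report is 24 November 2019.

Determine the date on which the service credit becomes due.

31 January 2020

The last day of the resolution window: 15 calendar days after 24 November 2019 is 9 December 2019.
Adding 53 calendar days to 9 December 2019 gives 31 January 2020, which is the date on which the service credit becomes due.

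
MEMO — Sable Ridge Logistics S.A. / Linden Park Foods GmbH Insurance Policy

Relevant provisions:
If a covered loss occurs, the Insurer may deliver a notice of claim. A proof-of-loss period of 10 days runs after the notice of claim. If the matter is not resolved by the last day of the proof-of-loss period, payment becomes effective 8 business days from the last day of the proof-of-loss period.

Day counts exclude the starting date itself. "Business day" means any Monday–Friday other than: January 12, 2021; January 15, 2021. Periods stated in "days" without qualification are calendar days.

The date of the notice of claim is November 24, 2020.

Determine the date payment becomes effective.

December 16, 2020

Adding 10 calendar days to November 24, 2020 gives December 4, 2020, which is the last day of the proof-of-loss period.
The date payment becomes effective: 8 business days after Friday, December 4, 2020, skipping weekends — Dec 7, Dec 8, Dec 9, Dec 10, Dec 11, Dec 14, Dec 15, Dec 16 — lands on Wednesday, December 16, 2020.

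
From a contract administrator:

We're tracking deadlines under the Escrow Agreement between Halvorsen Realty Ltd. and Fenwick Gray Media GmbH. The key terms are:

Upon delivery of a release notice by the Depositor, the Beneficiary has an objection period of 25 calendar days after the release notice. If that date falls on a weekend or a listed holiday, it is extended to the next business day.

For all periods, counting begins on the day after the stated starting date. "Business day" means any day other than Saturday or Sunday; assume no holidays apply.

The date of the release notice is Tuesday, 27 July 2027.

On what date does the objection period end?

23 August 2027

The last day of the objection period: 25 calendar days after 27 July 2027 is 21 August 2027. That falls on a Saturday, so it rolls to the next business day, Monday, 23 August 2027.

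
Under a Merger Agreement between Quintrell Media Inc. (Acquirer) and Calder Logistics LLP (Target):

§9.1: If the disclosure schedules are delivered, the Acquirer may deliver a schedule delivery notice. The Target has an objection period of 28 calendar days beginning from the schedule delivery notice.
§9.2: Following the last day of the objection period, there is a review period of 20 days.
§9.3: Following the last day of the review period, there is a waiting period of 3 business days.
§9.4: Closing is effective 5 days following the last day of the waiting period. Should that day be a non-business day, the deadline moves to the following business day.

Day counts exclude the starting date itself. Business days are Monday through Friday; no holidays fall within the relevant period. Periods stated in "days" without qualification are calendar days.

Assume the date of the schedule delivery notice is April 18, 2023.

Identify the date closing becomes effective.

Adding 28 calendar days to April 18, 2023 gives May 16, 2023, which is the last day of the objection period.
The last day of the review period: May 16, 2023 + 20 days = June 5, 2023.
The last day of the waiting period: 3 business days after Monday, June 5, 2023, skipping weekends — Jun 6, Jun 7, Jun 8 — lands on Thursday, June 8, 2023.
Adding 5 calendar days to June 8, 2023 gives June 13, 2023, which is the date closing becomes effective. June 13, 2023 is a Tuesday, so no roll-forward applies.

June 13, 2023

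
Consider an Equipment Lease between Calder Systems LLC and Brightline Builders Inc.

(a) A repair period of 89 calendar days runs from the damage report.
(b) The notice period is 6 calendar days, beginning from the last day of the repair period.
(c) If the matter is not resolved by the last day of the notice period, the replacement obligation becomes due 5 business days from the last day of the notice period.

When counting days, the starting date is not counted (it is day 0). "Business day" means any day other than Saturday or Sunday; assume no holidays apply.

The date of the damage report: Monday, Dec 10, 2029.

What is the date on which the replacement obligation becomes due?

Mar 22, 2030

The last day of the repair period: 89 calendar days after Dec 10, 2029 is Mar 9, 2030.
Adding 6 calendar days to Mar 9, 2030 gives Mar 15, 2030, which is the last day of the notice period.
The date on which the replacement obligation becomes due: 5 business days after Friday, Mar 15, 2030, skipping weekends — Mar 18, Mar 19, Mar 20, Mar 21, Mar 22 — lands on Friday, Mar 22, 2030.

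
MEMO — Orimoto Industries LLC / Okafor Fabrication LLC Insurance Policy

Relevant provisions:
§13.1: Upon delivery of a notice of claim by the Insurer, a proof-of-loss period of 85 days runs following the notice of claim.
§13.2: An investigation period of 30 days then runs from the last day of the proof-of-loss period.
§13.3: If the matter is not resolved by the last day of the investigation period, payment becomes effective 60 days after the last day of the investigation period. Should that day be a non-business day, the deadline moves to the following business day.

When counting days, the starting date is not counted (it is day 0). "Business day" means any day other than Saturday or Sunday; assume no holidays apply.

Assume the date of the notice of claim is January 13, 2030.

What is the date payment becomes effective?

July 8, 2030

The last day of the proof-of-loss period: 85 calendar days after January 13, 2030 is April 8, 2030.
The last day of the investigation period: 30 calendar days after April 8, 2030 is May 8, 2030.
The date payment becomes effective: May 8, 2030 + 60 days = July 7, 2030. That falls on a Sunday, so it rolls to the next business day, Monday, July 8, 2030.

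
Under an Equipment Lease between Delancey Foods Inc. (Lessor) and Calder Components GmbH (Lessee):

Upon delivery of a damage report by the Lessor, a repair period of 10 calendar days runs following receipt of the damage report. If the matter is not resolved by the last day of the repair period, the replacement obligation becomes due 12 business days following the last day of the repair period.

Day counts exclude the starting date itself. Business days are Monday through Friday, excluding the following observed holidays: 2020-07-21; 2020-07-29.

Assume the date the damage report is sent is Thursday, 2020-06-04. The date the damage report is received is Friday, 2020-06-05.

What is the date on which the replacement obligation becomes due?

2020-07-01

The last day of the repair period: 2020-06-05 + 10 days = 2020-06-15.
From Monday, 2020-06-15, 12 business days (Jun 16, Jun 17, Jun 18, Jun 19, …, Jun 29, Jun 30, Jul 1, skipping weekends) brings us to Wednesday, 2020-07-01, which is the date on which the replacement obligation becomes due.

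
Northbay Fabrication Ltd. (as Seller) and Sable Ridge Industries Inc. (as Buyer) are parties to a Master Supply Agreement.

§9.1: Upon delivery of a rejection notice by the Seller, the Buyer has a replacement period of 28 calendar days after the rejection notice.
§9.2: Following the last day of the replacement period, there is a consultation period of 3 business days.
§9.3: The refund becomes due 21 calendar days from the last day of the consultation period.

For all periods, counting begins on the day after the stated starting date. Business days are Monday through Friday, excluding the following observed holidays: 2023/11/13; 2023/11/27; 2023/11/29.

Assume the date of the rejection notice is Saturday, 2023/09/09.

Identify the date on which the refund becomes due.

2023/11/01

Adding 28 calendar days to 2023/09/09 gives 2023/10/07, which is the last day of the replacement period.
From Saturday, 2023/10/07, 3 business days (Oct 9, Oct 10, Oct 11, skipping weekends) brings us to Wednesday, 2023/10/11, which is the last day of the consultation period.
Adding 21 calendar days to 2023/10/11 gives 2023/11/01, which is the date on which the refund becomes due.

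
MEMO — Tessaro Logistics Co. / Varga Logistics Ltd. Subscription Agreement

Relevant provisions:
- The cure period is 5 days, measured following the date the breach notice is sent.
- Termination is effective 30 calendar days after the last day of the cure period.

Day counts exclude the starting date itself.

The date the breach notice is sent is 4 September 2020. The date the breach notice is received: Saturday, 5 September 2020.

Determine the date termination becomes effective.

Adding 5 calendar days to 4 September 2020 gives 9 September 2020, which is the last day of the cure period.
Adding 30 calendar days to 9 September 2020 gives 9 October 2020, which is the date termination becomes effective.

9 October 2020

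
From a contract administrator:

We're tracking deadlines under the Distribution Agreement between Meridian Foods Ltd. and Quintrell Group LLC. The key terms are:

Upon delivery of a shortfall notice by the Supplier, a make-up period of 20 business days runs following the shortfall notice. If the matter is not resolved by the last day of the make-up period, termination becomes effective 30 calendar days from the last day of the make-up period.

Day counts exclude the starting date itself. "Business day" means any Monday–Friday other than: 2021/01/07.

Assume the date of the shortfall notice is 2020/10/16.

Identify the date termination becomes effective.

2020/12/13

The last day of the make-up period: counting 20 business days from Friday, 2020/10/16 (Oct 19, Oct 20, Oct 21, Oct 22, …, Nov 11, Nov 12, Nov 13, skipping weekends) reaches Friday, 2020/11/13.
The date termination becomes effective: 2020/11/13 + 30 days = 2020/12/13.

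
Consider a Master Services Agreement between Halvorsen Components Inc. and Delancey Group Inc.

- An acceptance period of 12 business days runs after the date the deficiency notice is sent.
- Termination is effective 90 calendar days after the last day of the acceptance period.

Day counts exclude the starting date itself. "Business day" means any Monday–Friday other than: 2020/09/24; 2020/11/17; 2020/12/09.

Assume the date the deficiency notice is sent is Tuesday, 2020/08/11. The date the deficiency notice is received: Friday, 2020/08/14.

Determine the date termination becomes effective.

2020/11/25

The last day of the acceptance period: counting 12 business days from Tuesday, 2020/08/11 (Aug 12, Aug 13, Aug 14, Aug 17, …, Aug 25, Aug 26, Aug 27, skipping weekends) reaches Thursday, 2020/08/27.
Adding 90 calendar days to 2020/08/27 gives 2020/11/25, which is the date termination becomes effective.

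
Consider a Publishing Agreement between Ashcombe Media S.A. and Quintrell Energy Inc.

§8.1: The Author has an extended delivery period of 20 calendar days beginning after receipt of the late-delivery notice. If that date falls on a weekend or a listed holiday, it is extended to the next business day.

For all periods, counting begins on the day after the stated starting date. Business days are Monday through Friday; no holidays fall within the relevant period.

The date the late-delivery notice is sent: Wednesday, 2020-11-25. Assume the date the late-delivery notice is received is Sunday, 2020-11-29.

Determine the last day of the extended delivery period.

2020-12-21

The last day of the extended delivery period: 2020-11-29 + 20 days = 2020-12-19. That falls on a Saturday, so it rolls to the next business day, Monday, 2020-12-21.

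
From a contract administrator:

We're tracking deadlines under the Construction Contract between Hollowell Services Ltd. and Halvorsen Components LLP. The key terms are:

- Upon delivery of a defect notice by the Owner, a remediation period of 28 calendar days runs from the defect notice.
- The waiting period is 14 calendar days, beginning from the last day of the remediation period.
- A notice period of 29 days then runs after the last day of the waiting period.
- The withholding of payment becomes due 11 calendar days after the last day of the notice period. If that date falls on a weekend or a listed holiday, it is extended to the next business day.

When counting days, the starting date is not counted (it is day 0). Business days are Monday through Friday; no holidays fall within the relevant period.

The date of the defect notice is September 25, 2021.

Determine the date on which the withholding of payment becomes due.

December 16, 2021

The last day of the remediation period: September 25, 2021 + 28 days = October 23, 2021.
The last day of the waiting period: 14 calendar days after October 23, 2021 is November 6, 2021.
Adding 29 calendar days to November 6, 2021 gives December 5, 2021, which is the last day of the notice period.
Adding 11 calendar days to December 5, 2021 gives December 16, 2021, which is the date on which the withholding of payment becomes due. December 16, 2021 is a Thursday, so no roll-forward applies.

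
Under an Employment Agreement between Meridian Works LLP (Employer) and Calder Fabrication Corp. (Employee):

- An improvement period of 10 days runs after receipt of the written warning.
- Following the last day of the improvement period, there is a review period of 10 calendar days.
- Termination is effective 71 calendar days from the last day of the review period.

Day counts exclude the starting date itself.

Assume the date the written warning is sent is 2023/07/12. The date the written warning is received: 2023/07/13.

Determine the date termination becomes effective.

2023/10/12

Adding 10 calendar days to 2023/07/13 gives 2023/07/23, which is the last day of the improvement period.
The last day of the review period: 2023/07/23 + 10 days = 2023/08/02.
The date termination becomes effective: 71 calendar days after 2023/08/02 is 2023/10/12.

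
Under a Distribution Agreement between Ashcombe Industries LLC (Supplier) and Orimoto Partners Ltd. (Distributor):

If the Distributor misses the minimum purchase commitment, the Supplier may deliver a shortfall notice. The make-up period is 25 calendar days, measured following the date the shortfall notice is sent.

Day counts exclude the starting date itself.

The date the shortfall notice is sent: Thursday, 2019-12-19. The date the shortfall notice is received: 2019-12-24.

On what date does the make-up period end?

Adding 25 calendar days to 2019-12-19 gives 2020-01-13, which is the last day of the make-up period.

2020-01-13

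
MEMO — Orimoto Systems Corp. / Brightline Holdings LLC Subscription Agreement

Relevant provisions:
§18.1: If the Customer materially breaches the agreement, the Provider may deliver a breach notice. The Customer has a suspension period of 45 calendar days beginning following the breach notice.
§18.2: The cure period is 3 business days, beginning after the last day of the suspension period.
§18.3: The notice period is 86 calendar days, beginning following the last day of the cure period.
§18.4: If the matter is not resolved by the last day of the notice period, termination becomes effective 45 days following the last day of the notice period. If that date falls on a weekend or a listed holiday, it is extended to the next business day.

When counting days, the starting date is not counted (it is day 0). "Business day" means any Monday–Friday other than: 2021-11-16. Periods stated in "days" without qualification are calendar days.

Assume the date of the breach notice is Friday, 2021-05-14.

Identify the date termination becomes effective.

2021-11-09

The last day of the suspension period: 45 calendar days after 2021-05-14 is 2021-06-28.
The last day of the cure period: 3 business days after Monday, 2021-06-28, skipping weekends — Jun 29, Jun 30, Jul 1 — lands on Thursday, 2021-07-01.
Adding 86 calendar days to 2021-07-01 gives 2021-09-25, which is the last day of the notice period.
The date termination becomes effective: 2021-09-25 + 45 days = 2021-11-09. 2021-11-09 is a Tuesday and is not a listed holiday, so no roll-forward applies.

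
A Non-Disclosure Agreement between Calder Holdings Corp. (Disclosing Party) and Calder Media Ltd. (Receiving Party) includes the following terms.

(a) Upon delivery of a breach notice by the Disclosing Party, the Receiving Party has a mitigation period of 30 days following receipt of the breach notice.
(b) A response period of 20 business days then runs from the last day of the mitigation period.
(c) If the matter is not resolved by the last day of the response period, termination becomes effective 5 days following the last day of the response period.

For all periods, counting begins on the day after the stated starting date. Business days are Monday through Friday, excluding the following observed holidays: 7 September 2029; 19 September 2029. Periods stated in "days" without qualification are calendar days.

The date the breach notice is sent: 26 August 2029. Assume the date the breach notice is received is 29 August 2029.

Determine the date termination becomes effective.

The last day of the mitigation period: 30 calendar days after 29 August 2029 is 28 September 2029.
The last day of the response period: 20 business days after Friday, 28 September 2029, skipping weekends — Oct 1, Oct 2, Oct 3, Oct 4, …, Oct 24, Oct 25, Oct 26 — lands on Friday, 26 October 2029.
The date termination becomes effective: 5 calendar days after 26 October 2029 is 31 October 2029.

31 October 2029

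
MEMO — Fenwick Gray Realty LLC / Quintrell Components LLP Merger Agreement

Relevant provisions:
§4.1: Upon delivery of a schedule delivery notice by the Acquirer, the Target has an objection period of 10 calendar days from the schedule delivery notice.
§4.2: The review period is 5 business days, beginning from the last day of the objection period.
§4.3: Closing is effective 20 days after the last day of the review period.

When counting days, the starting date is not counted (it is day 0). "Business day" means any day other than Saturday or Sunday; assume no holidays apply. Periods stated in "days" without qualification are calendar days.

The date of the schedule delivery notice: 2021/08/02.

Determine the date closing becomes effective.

2021/09/08

The last day of the objection period: 10 calendar days after 2021/08/02 is 2021/08/12.
From Thursday, 2021/08/12, 5 business days (Aug 13, Aug 16, Aug 17, Aug 18, Aug 19, skipping weekends) brings us to Thursday, 2021/08/19, which is the last day of the review period.
Adding 20 calendar days to 2021/08/19 gives 2021/09/08, which is the date closing becomes effective.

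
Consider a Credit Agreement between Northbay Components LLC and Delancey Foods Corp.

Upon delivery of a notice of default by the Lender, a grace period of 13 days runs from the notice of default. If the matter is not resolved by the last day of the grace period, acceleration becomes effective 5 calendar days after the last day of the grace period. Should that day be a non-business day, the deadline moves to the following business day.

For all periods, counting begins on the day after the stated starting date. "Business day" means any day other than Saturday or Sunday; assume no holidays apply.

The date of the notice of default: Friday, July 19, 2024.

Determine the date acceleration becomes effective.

August 6, 2024

Adding 13 calendar days to July 19, 2024 gives August 1, 2024, which is the last day of the grace period.
The date acceleration becomes effective: 5 calendar days after August 1, 2024 is August 6, 2024. August 6, 2024 is a Tuesday, so no roll-forward applies.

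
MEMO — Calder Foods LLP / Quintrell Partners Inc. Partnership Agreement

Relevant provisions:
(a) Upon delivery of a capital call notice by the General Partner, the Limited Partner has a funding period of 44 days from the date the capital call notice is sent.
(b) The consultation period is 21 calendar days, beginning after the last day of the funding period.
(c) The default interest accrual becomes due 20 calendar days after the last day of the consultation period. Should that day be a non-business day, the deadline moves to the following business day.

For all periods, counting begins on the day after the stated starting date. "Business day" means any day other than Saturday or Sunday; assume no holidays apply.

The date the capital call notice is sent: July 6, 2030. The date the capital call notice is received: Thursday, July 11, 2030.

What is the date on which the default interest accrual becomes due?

The last day of the funding period: 44 calendar days after July 6, 2030 is August 19, 2030.
Adding 21 calendar days to August 19, 2030 gives September 9, 2030, which is the last day of the consultation period.
The date on which the default interest accrual becomes due: 20 calendar days after September 9, 2030 is September 29, 2030. That falls on a Sunday, so it rolls to the next business day, Monday, September 30, 2030.

September 30, 2030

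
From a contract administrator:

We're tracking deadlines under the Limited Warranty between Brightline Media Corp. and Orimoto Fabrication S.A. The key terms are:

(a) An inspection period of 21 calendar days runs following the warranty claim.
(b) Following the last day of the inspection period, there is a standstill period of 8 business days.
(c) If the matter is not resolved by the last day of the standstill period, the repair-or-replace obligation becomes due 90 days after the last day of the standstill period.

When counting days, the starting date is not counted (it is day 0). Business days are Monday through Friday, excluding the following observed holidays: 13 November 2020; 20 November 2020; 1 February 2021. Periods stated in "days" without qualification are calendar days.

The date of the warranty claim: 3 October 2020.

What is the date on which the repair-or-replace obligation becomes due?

2 February 2021

Adding 21 calendar days to 3 October 2020 gives 24 October 2020, which is the last day of the inspection period.
The last day of the standstill period: counting 8 business days from Saturday, 24 October 2020 (Oct 26, Oct 27, Oct 28, Oct 29, Oct 30, Nov 2, Nov 3, Nov 4, skipping weekends) reaches Wednesday, 4 November 2020.
The date on which the repair-or-replace obligation becomes due: 90 calendar days after 4 November 2020 is 2 February 2021.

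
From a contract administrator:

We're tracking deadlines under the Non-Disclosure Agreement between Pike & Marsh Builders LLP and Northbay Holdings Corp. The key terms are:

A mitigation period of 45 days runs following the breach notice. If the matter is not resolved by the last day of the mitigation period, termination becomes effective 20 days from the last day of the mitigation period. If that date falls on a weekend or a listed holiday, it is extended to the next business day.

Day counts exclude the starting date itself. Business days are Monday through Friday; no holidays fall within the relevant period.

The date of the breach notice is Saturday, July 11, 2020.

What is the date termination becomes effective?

September 14, 2020

The last day of the mitigation period: 45 calendar days after July 11, 2020 is August 25, 2020.
Adding 20 calendar days to August 25, 2020 gives September 14, 2020, which is the date termination becomes effective. September 14, 2020 is a Monday, so no roll-forward applies.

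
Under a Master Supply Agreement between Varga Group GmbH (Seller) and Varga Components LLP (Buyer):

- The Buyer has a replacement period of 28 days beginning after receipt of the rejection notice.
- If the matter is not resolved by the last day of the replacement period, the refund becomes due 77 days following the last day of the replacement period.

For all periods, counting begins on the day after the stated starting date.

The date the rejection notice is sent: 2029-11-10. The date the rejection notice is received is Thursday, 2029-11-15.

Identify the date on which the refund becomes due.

2030-02-28

The last day of the replacement period: 2029-11-15 + 28 days = 2029-12-13.
The date on which the refund becomes due: 77 calendar days after 2029-12-13 is 2030-02-28.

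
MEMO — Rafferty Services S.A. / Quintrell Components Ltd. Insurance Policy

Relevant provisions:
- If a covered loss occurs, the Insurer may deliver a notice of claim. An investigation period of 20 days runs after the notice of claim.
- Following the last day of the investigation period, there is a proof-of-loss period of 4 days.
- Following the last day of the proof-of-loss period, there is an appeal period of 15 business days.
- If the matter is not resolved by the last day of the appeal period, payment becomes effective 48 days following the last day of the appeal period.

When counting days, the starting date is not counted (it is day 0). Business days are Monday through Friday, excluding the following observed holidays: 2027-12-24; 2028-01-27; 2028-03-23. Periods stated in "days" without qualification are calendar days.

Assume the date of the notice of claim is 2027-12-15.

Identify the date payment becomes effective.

2028-03-19

Adding 20 calendar days to 2027-12-15 gives 2028-01-04, which is the last day of the investigation period.
Adding 4 calendar days to 2028-01-04 gives 2028-01-08, which is the last day of the proof-of-loss period.
The last day of the appeal period: counting 15 business days from Saturday, 2028-01-08 (Jan 10, Jan 11, Jan 12, Jan 13, …, Jan 26, Jan 28, Jan 31, skipping weekends and the listed holiday on Jan 27) reaches Monday, 2028-01-31.
Adding 48 calendar days to 2028-01-31 gives 2028-03-19, which is the date payment becomes effective.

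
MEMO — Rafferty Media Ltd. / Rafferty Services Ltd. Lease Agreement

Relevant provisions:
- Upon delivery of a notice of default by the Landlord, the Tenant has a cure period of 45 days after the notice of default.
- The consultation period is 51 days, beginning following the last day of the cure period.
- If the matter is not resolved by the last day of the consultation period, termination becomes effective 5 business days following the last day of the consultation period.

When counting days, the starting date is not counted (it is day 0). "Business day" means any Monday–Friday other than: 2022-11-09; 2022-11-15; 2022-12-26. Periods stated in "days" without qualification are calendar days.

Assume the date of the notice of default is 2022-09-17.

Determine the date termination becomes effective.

2022-12-30

Adding 45 calendar days to 2022-09-17 gives 2022-11-01, which is the last day of the cure period.
The last day of the consultation period: 2022-11-01 + 51 days = 2022-12-22.
The date termination becomes effective: counting 5 business days from Thursday, 2022-12-22 (Dec 23, Dec 27, Dec 28, Dec 29, Dec 30, skipping weekends and the listed holiday on Dec 26) reaches Friday, 2022-12-30.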